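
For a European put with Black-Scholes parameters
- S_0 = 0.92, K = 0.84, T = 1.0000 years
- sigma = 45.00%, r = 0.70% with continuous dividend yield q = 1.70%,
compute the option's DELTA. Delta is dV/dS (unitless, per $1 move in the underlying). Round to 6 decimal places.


d1 = 0.4049372849; d2 = -0.0450627151
phi(d1) = 0.3675390764; exp(-qT) = 0.9831436846; exp(-rT) = 0.9930244429
N(-d1) = 0.3427618054
Delta = -exp(-qT) * N(-d1) = -0.9831436846 * 0.3427618054 = -0.336984

Answer: Delta = -0.336984


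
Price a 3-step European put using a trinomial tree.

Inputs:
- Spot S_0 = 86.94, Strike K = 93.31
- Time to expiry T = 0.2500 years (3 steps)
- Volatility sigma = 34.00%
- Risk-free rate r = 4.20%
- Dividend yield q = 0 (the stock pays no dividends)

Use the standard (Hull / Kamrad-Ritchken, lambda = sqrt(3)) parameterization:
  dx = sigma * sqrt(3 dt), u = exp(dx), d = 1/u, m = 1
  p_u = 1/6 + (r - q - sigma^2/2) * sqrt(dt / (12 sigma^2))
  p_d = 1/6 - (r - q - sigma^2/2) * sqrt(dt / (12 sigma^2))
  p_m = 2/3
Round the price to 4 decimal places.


Answer: Price = V(0,0) = 9.3506

Derivation:
dt = T/N = 0.083333; dx = sigma*sqrt(3*dt) = 0.170000
u = exp(dx) = 1.185305; d = 1/u = 0.843665
p_u = 0.162794, p_m = 0.666667, p_d = 0.170539
Discount per step: exp(-r*dt) = 0.996506
Stock lattice S(k, j) with j the centered position index:
  k=0: S(0,+0) = 86.9400
  k=1: S(1,-1) = 73.3482; S(1,+0) = 86.9400; S(1,+1) = 103.0504
  k=2: S(2,-2) = 61.8813; S(2,-1) = 73.3482; S(2,+0) = 86.9400; S(2,+1) = 103.0504; S(2,+2) = 122.1461
  k=3: S(3,-3) = 52.2071; S(3,-2) = 61.8813; S(3,-1) = 73.3482; S(3,+0) = 86.9400; S(3,+1) = 103.0504; S(3,+2) = 122.1461; S(3,+3) = 144.7804
Terminal payoffs V(N, j) = max(K - S_T, 0):
  V(3,-3) = 41.102914; V(3,-2) = 31.428688; V(3,-1) = 19.961781; V(3,+0) = 6.370000; V(3,+1) = 0.000000; V(3,+2) = 0.000000; V(3,+3) = 0.000000
Backward induction: V(k, j) = exp(-r*dt) * [p_u * V(k+1, j+1) + p_m * V(k+1, j) + p_d * V(k+1, j-1)]
  V(2,-2) = exp(-r*dt) * [p_u*19.961781 + p_m*31.428688 + p_d*41.102914] = 31.102728
  V(2,-1) = exp(-r*dt) * [p_u*6.370000 + p_m*19.961781 + p_d*31.428688] = 19.635830
  V(2,+0) = exp(-r*dt) * [p_u*0.000000 + p_m*6.370000 + p_d*19.961781] = 7.624202
  V(2,+1) = exp(-r*dt) * [p_u*0.000000 + p_m*0.000000 + p_d*6.370000] = 1.082539
  V(2,+2) = exp(-r*dt) * [p_u*0.000000 + p_m*0.000000 + p_d*0.000000] = 0.000000
  V(1,-1) = exp(-r*dt) * [p_u*7.624202 + p_m*19.635830 + p_d*31.102728] = 19.567358
  V(1,+0) = exp(-r*dt) * [p_u*1.082539 + p_m*7.624202 + p_d*19.635830] = 8.577637
  V(1,+1) = exp(-r*dt) * [p_u*0.000000 + p_m*1.082539 + p_d*7.624202] = 2.014854
  V(0,+0) = exp(-r*dt) * [p_u*2.014854 + p_m*8.577637 + p_d*19.567358] = 9.350648


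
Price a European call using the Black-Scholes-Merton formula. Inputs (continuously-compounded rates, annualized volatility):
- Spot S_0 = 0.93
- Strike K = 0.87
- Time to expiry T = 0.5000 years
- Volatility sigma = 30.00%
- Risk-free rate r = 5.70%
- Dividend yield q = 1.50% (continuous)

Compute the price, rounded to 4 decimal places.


d1 = (ln(S/K) + (r - q + 0.5*sigma^2) * T) / (sigma * sqrt(T)) = 0.51944712
d2 = d1 - sigma * sqrt(T) = 0.30731509
exp(-rT) = 0.97190229; exp(-qT) = 0.99252805
C = S_0 * exp(-qT) * N(d1) - K * exp(-rT) * N(d2)
N(d1) = 0.69827551; N(d2) = 0.62069822
C = 0.9300 * 0.99252805 * 0.69827551 - 0.8700 * 0.97190229 * 0.62069822 = 0.1197

Answer: Price = 0.1197


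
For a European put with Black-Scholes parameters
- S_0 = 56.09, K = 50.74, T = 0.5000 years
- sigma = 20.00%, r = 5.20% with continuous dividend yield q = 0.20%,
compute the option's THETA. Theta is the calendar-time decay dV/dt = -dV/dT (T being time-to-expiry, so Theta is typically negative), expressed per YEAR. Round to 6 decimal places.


Answer: Theta = -1.486572

Derivation:
d1 = 0.9563123488; d2 = 0.8148909925
phi(d1) = 0.2525350603; exp(-qT) = 0.9990004998; exp(-rT) = 0.9743350896
Theta = -S*exp(-qT)*phi(d1)*sigma/(2*sqrt(T)) + r*K*exp(-rT)*N(-d2) - q*S*exp(-qT)*N(-d1)
N(-d1) = 0.1694572264; N(-d2) = 0.2075673548; sqrt(T) = 0.7071067812
Term 1 = -56.0900 * 0.9990004998 * 0.2525350603 * 0.2000 / (2 * 0.7071067812) = -2.0011876984
Term 2 = 0.0520 * 50.7400 * 0.9743350896 * 0.2075673548 = 0.5336066101
Term 3 = -0.0020 * 56.0900 * 0.9990004998 * 0.1694572264 = -0.0189907114
Theta = -2.0011876984 + (0.5336066101) + (-0.0189907114) = -1.486572


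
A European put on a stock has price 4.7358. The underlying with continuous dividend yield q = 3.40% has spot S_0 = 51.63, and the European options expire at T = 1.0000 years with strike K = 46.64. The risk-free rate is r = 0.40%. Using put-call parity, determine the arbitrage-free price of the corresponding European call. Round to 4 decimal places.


Put-call parity: C - P = S_0 * exp(-qT) - K * exp(-rT).
S_0 * exp(-qT) = 51.6300 * 0.96657150 = 49.90408678
K * exp(-rT) = 46.6400 * 0.99600799 = 46.45381262
C = P + S*exp(-qT) - K*exp(-rT)
C = 4.7358 + 49.90408678 - 46.45381262 = 8.1861

Answer: Call price = 8.1861


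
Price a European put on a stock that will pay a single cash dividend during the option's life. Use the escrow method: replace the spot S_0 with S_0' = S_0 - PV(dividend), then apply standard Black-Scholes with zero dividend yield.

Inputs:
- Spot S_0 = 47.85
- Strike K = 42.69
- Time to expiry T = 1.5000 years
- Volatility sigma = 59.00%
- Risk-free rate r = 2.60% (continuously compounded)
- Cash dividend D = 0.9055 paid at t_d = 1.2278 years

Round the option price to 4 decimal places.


PV(D) = D * exp(-r * t_d) = 0.9055 * 0.96858135 = 0.87705042
S_0' = S_0 - PV(D) = 47.8500 - 0.87705042 = 46.97294958
d1 = (ln(S_0'/K) + (r + sigma^2/2)*T) / (sigma*sqrt(T)) = 0.54758163
d2 = d1 - sigma*sqrt(T) = -0.17501785
exp(-rT) = 0.96175071
N(-d1) = 0.29198960; N(-d2) = 0.56946720
P = K * exp(-rT) * N(-d2) - S_0' * N(-d1) = 42.6900 * 0.96175071 * 0.56946720 - 46.97294958 * 0.29198960 = 9.6651

Answer: Price = 9.6651


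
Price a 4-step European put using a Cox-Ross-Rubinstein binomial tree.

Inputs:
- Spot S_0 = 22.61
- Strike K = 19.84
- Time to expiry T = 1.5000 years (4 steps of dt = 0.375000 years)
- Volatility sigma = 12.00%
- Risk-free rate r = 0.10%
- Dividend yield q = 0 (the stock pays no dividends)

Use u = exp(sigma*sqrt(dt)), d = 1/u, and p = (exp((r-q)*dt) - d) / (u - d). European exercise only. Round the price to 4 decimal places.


dt = T/N = 0.375000
u = exp(sigma*sqrt(dt)) = 1.076252; d = 1/u = 0.929150
p = (exp((r-q)*dt) - d) / (u - d) = 0.484187
Discount per step: exp(-r*dt) = 0.999625
Stock lattice S(k, i) with i counting down-moves:
  k=0: S(0,0) = 22.6100
  k=1: S(1,0) = 24.3341; S(1,1) = 21.0081
  k=2: S(2,0) = 26.1896; S(2,1) = 22.6100; S(2,2) = 19.5197
  k=3: S(3,0) = 28.1866; S(3,1) = 24.3341; S(3,2) = 21.0081; S(3,3) = 18.1367
  k=4: S(4,0) = 30.3359; S(4,1) = 26.1896; S(4,2) = 22.6100; S(4,3) = 19.5197; S(4,4) = 16.8517
Terminal payoffs V(N, i) = max(K - S_T, 0):
  V(4,0) = 0.000000; V(4,1) = 0.000000; V(4,2) = 0.000000; V(4,3) = 0.320326; V(4,4) = 2.988267
Backward induction: V(k, i) = exp(-r*dt) * [p * V(k+1, i) + (1-p) * V(k+1, i+1)].
  V(3,0) = exp(-r*dt) * [p*0.000000 + (1-p)*0.000000] = 0.000000
  V(3,1) = exp(-r*dt) * [p*0.000000 + (1-p)*0.000000] = 0.000000
  V(3,2) = exp(-r*dt) * [p*0.000000 + (1-p)*0.320326] = 0.165166
  V(3,3) = exp(-r*dt) * [p*0.320326 + (1-p)*2.988267] = 1.695849
  V(2,0) = exp(-r*dt) * [p*0.000000 + (1-p)*0.000000] = 0.000000
  V(2,1) = exp(-r*dt) * [p*0.000000 + (1-p)*0.165166] = 0.085163
  V(2,2) = exp(-r*dt) * [p*0.165166 + (1-p)*1.695849] = 0.954354
  V(1,0) = exp(-r*dt) * [p*0.000000 + (1-p)*0.085163] = 0.043912
  V(1,1) = exp(-r*dt) * [p*0.085163 + (1-p)*0.954354] = 0.533303
  V(0,0) = exp(-r*dt) * [p*0.043912 + (1-p)*0.533303] = 0.296235

Answer: Price = V(0,0) = 0.2962


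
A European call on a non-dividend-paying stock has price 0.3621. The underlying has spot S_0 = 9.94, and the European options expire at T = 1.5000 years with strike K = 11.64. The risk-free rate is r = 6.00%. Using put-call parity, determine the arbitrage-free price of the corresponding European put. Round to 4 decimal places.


Put-call parity: C - P = S_0 * exp(-qT) - K * exp(-rT).
S_0 * exp(-qT) = 9.9400 * 1.00000000 = 9.94000000
K * exp(-rT) = 11.6400 * 0.91393119 = 10.63815900
P = C - S*exp(-qT) + K*exp(-rT)
P = 0.3621 - 9.94000000 + 10.63815900 = 1.0603

Answer: Put price = 1.0603


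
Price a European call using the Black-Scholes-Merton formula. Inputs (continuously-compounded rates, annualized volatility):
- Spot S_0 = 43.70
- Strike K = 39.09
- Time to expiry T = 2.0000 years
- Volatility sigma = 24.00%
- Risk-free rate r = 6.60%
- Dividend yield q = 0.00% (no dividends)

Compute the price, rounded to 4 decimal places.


d1 = (ln(S/K) + (r - q + 0.5*sigma^2) * T) / (sigma * sqrt(T)) = 0.88706965
d2 = d1 - sigma * sqrt(T) = 0.54765839
exp(-rT) = 0.87634100; exp(-qT) = 1.00000000
C = S_0 * exp(-qT) * N(d1) - K * exp(-rT) * N(d2)
N(d1) = 0.81247930; N(d2) = 0.70803676
C = 43.7000 * 1.00000000 * 0.81247930 - 39.0900 * 0.87634100 * 0.70803676 = 11.2507

Answer: Price = 11.2507


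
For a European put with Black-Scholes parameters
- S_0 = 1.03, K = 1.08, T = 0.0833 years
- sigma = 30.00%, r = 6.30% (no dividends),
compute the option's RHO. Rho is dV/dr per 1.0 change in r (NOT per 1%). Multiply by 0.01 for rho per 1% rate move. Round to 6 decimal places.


Answer: Rho = -0.062824

Derivation:
d1 = -0.4435611496; d2 = -0.5301463677
phi(d1) = 0.3615656028; exp(-qT) = 1.0000000000; exp(-rT) = 0.9947658462
N(-d2) = 0.7019947736
Rho = -K*T*exp(-rT)*N(-d2) = -1.0800 * 0.0833 * 0.9947658462 * 0.7019947736 = -0.062824


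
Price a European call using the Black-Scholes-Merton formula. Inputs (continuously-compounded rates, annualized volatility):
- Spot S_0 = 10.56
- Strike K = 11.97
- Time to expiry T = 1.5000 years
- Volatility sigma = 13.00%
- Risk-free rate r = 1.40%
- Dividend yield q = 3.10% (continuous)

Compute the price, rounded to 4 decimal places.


Answer: Price = 0.1589

Derivation:
d1 = (ln(S/K) + (r - q + 0.5*sigma^2) * T) / (sigma * sqrt(T)) = -0.86771756
d2 = d1 - sigma * sqrt(T) = -1.02693439
exp(-rT) = 0.97921896; exp(-qT) = 0.95456456
C = S_0 * exp(-qT) * N(d1) - K * exp(-rT) * N(d2)
N(d1) = 0.19277449; N(d2) = 0.15222568
C = 10.5600 * 0.95456456 * 0.19277449 - 11.9700 * 0.97921896 * 0.15222568 = 0.1589


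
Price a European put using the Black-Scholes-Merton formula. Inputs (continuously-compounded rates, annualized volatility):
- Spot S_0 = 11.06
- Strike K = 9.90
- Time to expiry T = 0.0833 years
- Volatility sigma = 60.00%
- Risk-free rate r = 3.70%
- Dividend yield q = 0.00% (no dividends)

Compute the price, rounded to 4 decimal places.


Answer: Price = 0.2770

Derivation:
d1 = (ln(S/K) + (r - q + 0.5*sigma^2) * T) / (sigma * sqrt(T)) = 0.74421675
d2 = d1 - sigma * sqrt(T) = 0.57104631
exp(-rT) = 0.99692264; exp(-qT) = 1.00000000
P = K * exp(-rT) * N(-d2) - S_0 * exp(-qT) * N(-d1)
N(-d1) = 0.22837268; N(-d2) = 0.28398413
P = 9.9000 * 0.99692264 * 0.28398413 - 11.0600 * 1.00000000 * 0.22837268 = 0.2770


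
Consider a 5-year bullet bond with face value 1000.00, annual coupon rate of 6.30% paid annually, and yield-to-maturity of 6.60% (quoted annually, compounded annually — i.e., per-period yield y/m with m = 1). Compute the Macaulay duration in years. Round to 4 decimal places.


Coupon per period c = face * coupon_rate / m = 63.000000
Periods per year m = 1; per-period yield y/m = 0.066000
Number of cashflows N = 5
Cashflows (t years, CF_t, discount factor 1/(1+y/m)^(m*t), PV):
  t = 1.0000: CF_t = 63.000000, DF = 0.938086, PV = 59.099437
  t = 2.0000: CF_t = 63.000000, DF = 0.880006, PV = 55.440373
  t = 3.0000: CF_t = 63.000000, DF = 0.825521, PV = 52.007854
  t = 4.0000: CF_t = 63.000000, DF = 0.774410, PV = 48.787856
  t = 5.0000: CF_t = 1063.000000, DF = 0.726464, PV = 772.231017
Price P = sum_t PV_t = 987.566536
Macaulay numerator sum_t t * PV_t:
  t * PV_t at t = 1.0000: 59.099437
  t * PV_t at t = 2.0000: 110.880745
  t * PV_t at t = 3.0000: 156.023563
  t * PV_t at t = 4.0000: 195.151423
  t * PV_t at t = 5.0000: 3861.155083
Macaulay duration D = (sum_t t * PV_t) / P = 4382.310251 / 987.566536 = 4.437484

Answer: Macaulay duration = 4.4375 years


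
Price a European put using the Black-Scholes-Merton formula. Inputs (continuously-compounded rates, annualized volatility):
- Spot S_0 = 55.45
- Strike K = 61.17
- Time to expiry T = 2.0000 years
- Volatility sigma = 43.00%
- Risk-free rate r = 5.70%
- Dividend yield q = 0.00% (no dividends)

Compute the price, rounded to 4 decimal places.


d1 = (ln(S/K) + (r - q + 0.5*sigma^2) * T) / (sigma * sqrt(T)) = 0.33007883
d2 = d1 - sigma * sqrt(T) = -0.27803300
exp(-rT) = 0.89225796; exp(-qT) = 1.00000000
P = K * exp(-rT) * N(-d2) - S_0 * exp(-qT) * N(-d1)
N(-d1) = 0.37067020; N(-d2) = 0.60950649
P = 61.1700 * 0.89225796 * 0.60950649 - 55.4500 * 1.00000000 * 0.37067020 = 12.7128

Answer: Price = 12.7128


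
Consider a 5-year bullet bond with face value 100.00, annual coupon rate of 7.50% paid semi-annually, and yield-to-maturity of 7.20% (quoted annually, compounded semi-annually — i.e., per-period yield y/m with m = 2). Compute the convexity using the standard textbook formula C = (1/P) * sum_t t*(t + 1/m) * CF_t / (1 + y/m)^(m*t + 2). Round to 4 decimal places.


Coupon per period c = face * coupon_rate / m = 3.750000
Periods per year m = 2; per-period yield y/m = 0.036000
Number of cashflows N = 10
Cashflows (t years, CF_t, discount factor 1/(1+y/m)^(m*t), PV):
  t = 0.5000: CF_t = 3.750000, DF = 0.965251, PV = 3.619691
  t = 1.0000: CF_t = 3.750000, DF = 0.931709, PV = 3.493910
  t = 1.5000: CF_t = 3.750000, DF = 0.899333, PV = 3.372500
  t = 2.0000: CF_t = 3.750000, DF = 0.868082, PV = 3.255309
  t = 2.5000: CF_t = 3.750000, DF = 0.837917, PV = 3.142190
  t = 3.0000: CF_t = 3.750000, DF = 0.808801, PV = 3.033002
  t = 3.5000: CF_t = 3.750000, DF = 0.780696, PV = 2.927608
  t = 4.0000: CF_t = 3.750000, DF = 0.753567, PV = 2.825877
  t = 4.5000: CF_t = 3.750000, DF = 0.727381, PV = 2.727680
  t = 5.0000: CF_t = 103.750000, DF = 0.702106, PV = 72.843457
Price P = sum_t PV_t = 101.241227
Convexity numerator sum_t t*(t + 1/m) * CF_t / (1+y/m)^(m*t + 2):
  t = 0.5000: term = 1.686250
  t = 1.0000: term = 4.882964
  t = 1.5000: term = 9.426571
  t = 2.0000: term = 15.165011
  t = 2.5000: term = 21.957063
  t = 3.0000: term = 29.671706
  t = 3.5000: term = 38.187524
  t = 4.0000: term = 47.392129
  t = 4.5000: term = 57.181623
  t = 5.0000: term = 1866.395739
Convexity = (1/P) * sum = 2091.946581 / 101.241227 = 20.662991

Answer: Convexity = 20.6630


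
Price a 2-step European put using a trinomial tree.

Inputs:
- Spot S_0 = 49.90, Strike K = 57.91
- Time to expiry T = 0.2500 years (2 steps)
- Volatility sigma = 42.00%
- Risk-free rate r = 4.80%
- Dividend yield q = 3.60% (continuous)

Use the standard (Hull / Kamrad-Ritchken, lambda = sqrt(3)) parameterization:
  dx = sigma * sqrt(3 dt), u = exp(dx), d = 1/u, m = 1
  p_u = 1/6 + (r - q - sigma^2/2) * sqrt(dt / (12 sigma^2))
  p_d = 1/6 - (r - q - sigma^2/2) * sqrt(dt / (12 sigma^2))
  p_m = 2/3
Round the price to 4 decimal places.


dt = T/N = 0.125000; dx = sigma*sqrt(3*dt) = 0.257196
u = exp(dx) = 1.293299; d = 1/u = 0.773216
p_u = 0.148150, p_m = 0.666667, p_d = 0.185184
Discount per step: exp(-r*dt) = 0.994018
Stock lattice S(k, j) with j the centered position index:
  k=0: S(0,+0) = 49.9000
  k=1: S(1,-1) = 38.5835; S(1,+0) = 49.9000; S(1,+1) = 64.5356
  k=2: S(2,-2) = 29.8334; S(2,-1) = 38.5835; S(2,+0) = 49.9000; S(2,+1) = 64.5356; S(2,+2) = 83.4639
Terminal payoffs V(N, j) = max(K - S_T, 0):
  V(2,-2) = 28.076612; V(2,-1) = 19.326506; V(2,+0) = 8.010000; V(2,+1) = 0.000000; V(2,+2) = 0.000000
Backward induction: V(k, j) = exp(-r*dt) * [p_u * V(k+1, j+1) + p_m * V(k+1, j) + p_d * V(k+1, j-1)]
  V(1,-1) = exp(-r*dt) * [p_u*8.010000 + p_m*19.326506 + p_d*28.076612] = 19.155070
  V(1,+0) = exp(-r*dt) * [p_u*0.000000 + p_m*8.010000 + p_d*19.326506] = 8.865599
  V(1,+1) = exp(-r*dt) * [p_u*0.000000 + p_m*0.000000 + p_d*8.010000] = 1.474448
  V(0,+0) = exp(-r*dt) * [p_u*1.474448 + p_m*8.865599 + p_d*19.155070] = 9.618162

Answer: Price = V(0,0) = 9.6182


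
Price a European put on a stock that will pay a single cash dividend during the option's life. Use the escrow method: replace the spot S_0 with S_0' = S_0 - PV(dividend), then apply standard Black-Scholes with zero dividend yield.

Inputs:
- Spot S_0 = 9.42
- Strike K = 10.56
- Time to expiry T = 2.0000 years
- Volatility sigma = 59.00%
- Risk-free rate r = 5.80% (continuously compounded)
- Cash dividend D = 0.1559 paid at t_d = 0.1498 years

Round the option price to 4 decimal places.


PV(D) = D * exp(-r * t_d) = 0.1559 * 0.99134924 = 0.15455135
S_0' = S_0 - PV(D) = 9.4200 - 0.15455135 = 9.26544865
d1 = (ln(S_0'/K) + (r + sigma^2/2)*T) / (sigma*sqrt(T)) = 0.39947818
d2 = d1 - sigma*sqrt(T) = -0.43490782
exp(-rT) = 0.89047522
N(-d1) = 0.34477045; N(-d2) = 0.66818533
P = K * exp(-rT) * N(-d2) - S_0' * N(-d1) = 10.5600 * 0.89047522 * 0.66818533 - 9.26544865 * 0.34477045 = 3.0888

Answer: Price = 3.0888


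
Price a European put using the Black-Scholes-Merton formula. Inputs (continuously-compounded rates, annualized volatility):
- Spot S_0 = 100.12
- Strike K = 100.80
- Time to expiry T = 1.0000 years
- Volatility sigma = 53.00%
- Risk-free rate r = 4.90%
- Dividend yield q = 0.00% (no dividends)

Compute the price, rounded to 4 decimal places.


Answer: Price = 18.4849

Derivation:
d1 = (ln(S/K) + (r - q + 0.5*sigma^2) * T) / (sigma * sqrt(T)) = 0.34468134
d2 = d1 - sigma * sqrt(T) = -0.18531866
exp(-rT) = 0.95218113; exp(-qT) = 1.00000000
P = K * exp(-rT) * N(-d2) - S_0 * exp(-qT) * N(-d1)
N(-d1) = 0.36516697; N(-d2) = 0.57351045
P = 100.8000 * 0.95218113 * 0.57351045 - 100.1200 * 1.00000000 * 0.36516697 = 18.4849


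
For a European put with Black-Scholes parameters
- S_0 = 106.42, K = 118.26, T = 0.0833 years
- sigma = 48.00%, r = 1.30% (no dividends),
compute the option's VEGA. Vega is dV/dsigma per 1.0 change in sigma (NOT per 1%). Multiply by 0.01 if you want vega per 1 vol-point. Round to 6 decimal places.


d1 = -0.6843907891; d2 = -0.8229271381
phi(d1) = 0.3156460117; exp(-qT) = 1.0000000000; exp(-rT) = 0.9989176861
Vega = S * exp(-qT) * phi(d1) * sqrt(T) = 106.4200 * 1.0000000000 * 0.3156460117 * 0.2886173938 = 9.694961

Answer: Vega = 9.694961


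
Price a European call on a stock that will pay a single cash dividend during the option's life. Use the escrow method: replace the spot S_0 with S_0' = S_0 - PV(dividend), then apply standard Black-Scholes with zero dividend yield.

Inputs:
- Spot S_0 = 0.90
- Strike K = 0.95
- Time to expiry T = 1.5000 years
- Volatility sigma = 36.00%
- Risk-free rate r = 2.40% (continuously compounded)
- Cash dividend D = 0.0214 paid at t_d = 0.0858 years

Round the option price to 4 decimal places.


Answer: Price = 0.1384

Derivation:
PV(D) = D * exp(-r * t_d) = 0.0214 * 0.99794292 = 0.02135598
S_0' = S_0 - PV(D) = 0.9000 - 0.02135598 = 0.87864402
d1 = (ln(S_0'/K) + (r + sigma^2/2)*T) / (sigma*sqrt(T)) = 0.12500982
d2 = d1 - sigma*sqrt(T) = -0.31589833
exp(-rT) = 0.96464029
N(d1) = 0.54974211; N(d2) = 0.37603984
C = S_0' * N(d1) - K * exp(-rT) * N(d2) = 0.87864402 * 0.54974211 - 0.9500 * 0.96464029 * 0.37603984 = 0.1384


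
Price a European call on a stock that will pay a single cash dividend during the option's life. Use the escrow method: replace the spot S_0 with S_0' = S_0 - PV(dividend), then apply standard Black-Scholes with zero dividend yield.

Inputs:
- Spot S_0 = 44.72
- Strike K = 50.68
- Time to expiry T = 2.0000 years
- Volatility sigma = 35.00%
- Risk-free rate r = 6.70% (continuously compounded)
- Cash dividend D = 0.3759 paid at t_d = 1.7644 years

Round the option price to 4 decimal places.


Answer: Price = 8.7010

Derivation:
PV(D) = D * exp(-r * t_d) = 0.3759 * 0.88850518 = 0.33398910
S_0' = S_0 - PV(D) = 44.7200 - 0.33398910 = 44.38601090
d1 = (ln(S_0'/K) + (r + sigma^2/2)*T) / (sigma*sqrt(T)) = 0.25030165
d2 = d1 - sigma*sqrt(T) = -0.24467310
exp(-rT) = 0.87459006
N(d1) = 0.59882296; N(d2) = 0.40335478
C = S_0' * N(d1) - K * exp(-rT) * N(d2) = 44.38601090 * 0.59882296 - 50.6800 * 0.87459006 * 0.40335478 = 8.7010


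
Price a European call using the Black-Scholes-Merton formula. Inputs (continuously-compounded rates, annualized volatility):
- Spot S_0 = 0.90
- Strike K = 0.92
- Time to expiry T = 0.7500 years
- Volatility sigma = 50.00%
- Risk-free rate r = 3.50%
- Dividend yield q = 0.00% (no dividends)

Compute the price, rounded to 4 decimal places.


Answer: Price = 0.1559

Derivation:
d1 = (ln(S/K) + (r - q + 0.5*sigma^2) * T) / (sigma * sqrt(T)) = 0.22637002
d2 = d1 - sigma * sqrt(T) = -0.20664268
exp(-rT) = 0.97409154; exp(-qT) = 1.00000000
C = S_0 * exp(-qT) * N(d1) - K * exp(-rT) * N(d2)
N(d1) = 0.58954318; N(d2) = 0.41814446
C = 0.9000 * 1.00000000 * 0.58954318 - 0.9200 * 0.97409154 * 0.41814446 = 0.1559


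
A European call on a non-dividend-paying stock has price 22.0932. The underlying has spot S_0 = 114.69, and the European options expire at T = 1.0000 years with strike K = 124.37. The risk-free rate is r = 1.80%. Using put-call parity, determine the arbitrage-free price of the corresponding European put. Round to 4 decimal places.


Put-call parity: C - P = S_0 * exp(-qT) - K * exp(-rT).
S_0 * exp(-qT) = 114.6900 * 1.00000000 = 114.69000000
K * exp(-rT) = 124.3700 * 0.98216103 = 122.15136759
P = C - S*exp(-qT) + K*exp(-rT)
P = 22.0932 - 114.69000000 + 122.15136759 = 29.5546

Answer: Put price = 29.5546


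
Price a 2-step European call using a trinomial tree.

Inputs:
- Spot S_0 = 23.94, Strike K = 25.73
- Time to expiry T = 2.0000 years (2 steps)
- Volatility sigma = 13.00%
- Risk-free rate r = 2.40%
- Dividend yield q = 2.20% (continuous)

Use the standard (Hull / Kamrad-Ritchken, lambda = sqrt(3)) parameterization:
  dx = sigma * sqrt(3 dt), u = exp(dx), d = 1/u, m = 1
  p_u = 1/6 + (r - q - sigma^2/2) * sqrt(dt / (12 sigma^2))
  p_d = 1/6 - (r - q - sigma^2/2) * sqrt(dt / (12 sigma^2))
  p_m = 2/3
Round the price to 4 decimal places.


Answer: Price = V(0,0) = 1.0856

Derivation:
dt = T/N = 1.000000; dx = sigma*sqrt(3*dt) = 0.225167
u = exp(dx) = 1.252531; d = 1/u = 0.798383
p_u = 0.152344, p_m = 0.666667, p_d = 0.180989
Discount per step: exp(-r*dt) = 0.976286
Stock lattice S(k, j) with j the centered position index:
  k=0: S(0,+0) = 23.9400
  k=1: S(1,-1) = 19.1133; S(1,+0) = 23.9400; S(1,+1) = 29.9856
  k=2: S(2,-2) = 15.2597; S(2,-1) = 19.1133; S(2,+0) = 23.9400; S(2,+1) = 29.9856; S(2,+2) = 37.5579
Terminal payoffs V(N, j) = max(S_T - K, 0):
  V(2,-2) = 0.000000; V(2,-1) = 0.000000; V(2,+0) = 0.000000; V(2,+1) = 4.255601; V(2,+2) = 11.827906
Backward induction: V(k, j) = exp(-r*dt) * [p_u * V(k+1, j+1) + p_m * V(k+1, j) + p_d * V(k+1, j-1)]
  V(1,-1) = exp(-r*dt) * [p_u*0.000000 + p_m*0.000000 + p_d*0.000000] = 0.000000
  V(1,+0) = exp(-r*dt) * [p_u*4.255601 + p_m*0.000000 + p_d*0.000000] = 0.632941
  V(1,+1) = exp(-r*dt) * [p_u*11.827906 + p_m*4.255601 + p_d*0.000000] = 4.528967
  V(0,+0) = exp(-r*dt) * [p_u*4.528967 + p_m*0.632941 + p_d*0.000000] = 1.085553


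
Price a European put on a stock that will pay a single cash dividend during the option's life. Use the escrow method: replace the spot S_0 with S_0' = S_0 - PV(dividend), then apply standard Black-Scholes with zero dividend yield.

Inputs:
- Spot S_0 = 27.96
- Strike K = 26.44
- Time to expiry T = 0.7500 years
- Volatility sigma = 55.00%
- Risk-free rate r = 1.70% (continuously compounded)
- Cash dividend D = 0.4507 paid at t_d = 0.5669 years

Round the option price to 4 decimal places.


Answer: Price = 4.3724

Derivation:
PV(D) = D * exp(-r * t_d) = 0.4507 * 0.99040899 = 0.44637733
S_0' = S_0 - PV(D) = 27.9600 - 0.44637733 = 27.51362267
d1 = (ln(S_0'/K) + (r + sigma^2/2)*T) / (sigma*sqrt(T)) = 0.34849017
d2 = d1 - sigma*sqrt(T) = -0.12782380
exp(-rT) = 0.98733094
N(-d1) = 0.36373605; N(-d2) = 0.55085579
P = K * exp(-rT) * N(-d2) - S_0' * N(-d1) = 26.4400 * 0.98733094 * 0.55085579 - 27.51362267 * 0.36373605 = 4.3724


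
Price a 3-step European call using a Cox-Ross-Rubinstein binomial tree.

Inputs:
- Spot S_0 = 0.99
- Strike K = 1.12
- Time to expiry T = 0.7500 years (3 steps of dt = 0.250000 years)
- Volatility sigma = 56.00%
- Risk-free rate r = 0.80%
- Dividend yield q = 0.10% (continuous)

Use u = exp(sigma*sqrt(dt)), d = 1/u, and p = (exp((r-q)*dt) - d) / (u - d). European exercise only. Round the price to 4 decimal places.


Answer: Price = V(0,0) = 0.1553

Derivation:
dt = T/N = 0.250000
u = exp(sigma*sqrt(dt)) = 1.323130; d = 1/u = 0.755784
p = (exp((r-q)*dt) - d) / (u - d) = 0.433541
Discount per step: exp(-r*dt) = 0.998002
Stock lattice S(k, i) with i counting down-moves:
  k=0: S(0,0) = 0.9900
  k=1: S(1,0) = 1.3099; S(1,1) = 0.7482
  k=2: S(2,0) = 1.7332; S(2,1) = 0.9900; S(2,2) = 0.5655
  k=3: S(3,0) = 2.2932; S(3,1) = 1.3099; S(3,2) = 0.7482; S(3,3) = 0.4274
Terminal payoffs V(N, i) = max(S_T - K, 0):
  V(3,0) = 1.173203; V(3,1) = 0.189899; V(3,2) = 0.000000; V(3,3) = 0.000000
Backward induction: V(k, i) = exp(-r*dt) * [p * V(k+1, i) + (1-p) * V(k+1, i+1)].
  V(2,0) = exp(-r*dt) * [p*1.173203 + (1-p)*0.189899] = 0.614970
  V(2,1) = exp(-r*dt) * [p*0.189899 + (1-p)*0.000000] = 0.082164
  V(2,2) = exp(-r*dt) * [p*0.000000 + (1-p)*0.000000] = 0.000000
  V(1,0) = exp(-r*dt) * [p*0.614970 + (1-p)*0.082164] = 0.312532
  V(1,1) = exp(-r*dt) * [p*0.082164 + (1-p)*0.000000] = 0.035550
  V(0,0) = exp(-r*dt) * [p*0.312532 + (1-p)*0.035550] = 0.155322


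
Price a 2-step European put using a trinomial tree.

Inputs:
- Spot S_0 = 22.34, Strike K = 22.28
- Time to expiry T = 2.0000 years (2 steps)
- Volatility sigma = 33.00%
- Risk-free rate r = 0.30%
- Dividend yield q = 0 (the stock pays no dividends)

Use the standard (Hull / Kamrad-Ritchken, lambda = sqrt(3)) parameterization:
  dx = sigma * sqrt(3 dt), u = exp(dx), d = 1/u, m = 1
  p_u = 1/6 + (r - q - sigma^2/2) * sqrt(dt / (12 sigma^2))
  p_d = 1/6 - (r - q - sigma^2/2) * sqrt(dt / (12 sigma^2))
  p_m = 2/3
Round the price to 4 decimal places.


Answer: Price = V(0,0) = 3.3868

Derivation:
dt = T/N = 1.000000; dx = sigma*sqrt(3*dt) = 0.571577
u = exp(dx) = 1.771057; d = 1/u = 0.564634
p_u = 0.121660, p_m = 0.666667, p_d = 0.211674
Discount per step: exp(-r*dt) = 0.997004
Stock lattice S(k, j) with j the centered position index:
  k=0: S(0,+0) = 22.3400
  k=1: S(1,-1) = 12.6139; S(1,+0) = 22.3400; S(1,+1) = 39.5654
  k=2: S(2,-2) = 7.1223; S(2,-1) = 12.6139; S(2,+0) = 22.3400; S(2,+1) = 39.5654; S(2,+2) = 70.0726
Terminal payoffs V(N, j) = max(K - S_T, 0):
  V(2,-2) = 15.157739; V(2,-1) = 9.666067; V(2,+0) = 0.000000; V(2,+1) = 0.000000; V(2,+2) = 0.000000
Backward induction: V(k, j) = exp(-r*dt) * [p_u * V(k+1, j+1) + p_m * V(k+1, j) + p_d * V(k+1, j-1)]
  V(1,-1) = exp(-r*dt) * [p_u*0.000000 + p_m*9.666067 + p_d*15.157739] = 9.623626
  V(1,+0) = exp(-r*dt) * [p_u*0.000000 + p_m*0.000000 + p_d*9.666067] = 2.039924
  V(1,+1) = exp(-r*dt) * [p_u*0.000000 + p_m*0.000000 + p_d*0.000000] = 0.000000
  V(0,+0) = exp(-r*dt) * [p_u*0.000000 + p_m*2.039924 + p_d*9.623626] = 3.386842


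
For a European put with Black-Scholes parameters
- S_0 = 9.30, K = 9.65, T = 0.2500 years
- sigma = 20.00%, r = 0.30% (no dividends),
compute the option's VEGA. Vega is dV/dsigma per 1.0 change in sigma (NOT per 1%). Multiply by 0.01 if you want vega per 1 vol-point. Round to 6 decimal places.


Answer: Vega = 1.766989

Derivation:
d1 = -0.3119351519; d2 = -0.4119351519
phi(d1) = 0.3799976150; exp(-qT) = 1.0000000000; exp(-rT) = 0.9992502812
Vega = S * exp(-qT) * phi(d1) * sqrt(T) = 9.3000 * 1.0000000000 * 0.3799976150 * 0.5000000000 = 1.766989


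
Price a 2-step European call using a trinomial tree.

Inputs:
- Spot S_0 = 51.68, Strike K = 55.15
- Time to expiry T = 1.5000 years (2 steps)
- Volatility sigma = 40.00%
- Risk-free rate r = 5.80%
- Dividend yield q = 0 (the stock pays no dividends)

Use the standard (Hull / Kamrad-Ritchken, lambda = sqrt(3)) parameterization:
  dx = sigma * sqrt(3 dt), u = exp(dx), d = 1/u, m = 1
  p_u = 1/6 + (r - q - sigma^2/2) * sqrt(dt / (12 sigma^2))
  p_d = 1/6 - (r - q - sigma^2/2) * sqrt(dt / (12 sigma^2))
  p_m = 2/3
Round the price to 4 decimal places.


Answer: Price = V(0,0) = 9.7881

Derivation:
dt = T/N = 0.750000; dx = sigma*sqrt(3*dt) = 0.600000
u = exp(dx) = 1.822119; d = 1/u = 0.548812
p_u = 0.152917, p_m = 0.666667, p_d = 0.180417
Discount per step: exp(-r*dt) = 0.957433
Stock lattice S(k, j) with j the centered position index:
  k=0: S(0,+0) = 51.6800
  k=1: S(1,-1) = 28.3626; S(1,+0) = 51.6800; S(1,+1) = 94.1671
  k=2: S(2,-2) = 15.5657; S(2,-1) = 28.3626; S(2,+0) = 51.6800; S(2,+1) = 94.1671; S(2,+2) = 171.5836
Terminal payoffs V(N, j) = max(S_T - K, 0):
  V(2,-2) = 0.000000; V(2,-1) = 0.000000; V(2,+0) = 0.000000; V(2,+1) = 39.017100; V(2,+2) = 116.433643
Backward induction: V(k, j) = exp(-r*dt) * [p_u * V(k+1, j+1) + p_m * V(k+1, j) + p_d * V(k+1, j-1)]
  V(1,-1) = exp(-r*dt) * [p_u*0.000000 + p_m*0.000000 + p_d*0.000000] = 0.000000
  V(1,+0) = exp(-r*dt) * [p_u*39.017100 + p_m*0.000000 + p_d*0.000000] = 5.712392
  V(1,+1) = exp(-r*dt) * [p_u*116.433643 + p_m*39.017100 + p_d*0.000000] = 41.950907
  V(0,+0) = exp(-r*dt) * [p_u*41.950907 + p_m*5.712392 + p_d*0.000000] = 9.788076


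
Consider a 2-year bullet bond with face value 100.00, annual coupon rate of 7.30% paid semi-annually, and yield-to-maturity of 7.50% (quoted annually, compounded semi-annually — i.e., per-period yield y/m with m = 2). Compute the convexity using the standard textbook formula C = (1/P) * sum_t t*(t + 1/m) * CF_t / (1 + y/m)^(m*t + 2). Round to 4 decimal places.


Coupon per period c = face * coupon_rate / m = 3.650000
Periods per year m = 2; per-period yield y/m = 0.037500
Number of cashflows N = 4
Cashflows (t years, CF_t, discount factor 1/(1+y/m)^(m*t), PV):
  t = 0.5000: CF_t = 3.650000, DF = 0.963855, PV = 3.518072
  t = 1.0000: CF_t = 3.650000, DF = 0.929017, PV = 3.390913
  t = 1.5000: CF_t = 3.650000, DF = 0.895438, PV = 3.268350
  t = 2.0000: CF_t = 103.650000, DF = 0.863073, PV = 89.457526
Price P = sum_t PV_t = 99.634862
Convexity numerator sum_t t*(t + 1/m) * CF_t / (1+y/m)^(m*t + 2):
  t = 0.5000: term = 1.634175
  t = 1.0000: term = 4.725325
  t = 1.5000: term = 9.109061
  t = 2.0000: term = 415.537936
Convexity = (1/P) * sum = 431.006497 / 99.634862 = 4.325860

Answer: Convexity = 4.3259


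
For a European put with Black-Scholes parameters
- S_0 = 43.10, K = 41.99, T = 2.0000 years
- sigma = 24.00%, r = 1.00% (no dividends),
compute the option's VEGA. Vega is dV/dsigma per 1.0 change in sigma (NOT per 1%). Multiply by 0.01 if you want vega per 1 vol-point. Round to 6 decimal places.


Answer: Vega = 23.207876

Derivation:
d1 = 0.3055040188; d2 = -0.0339072362
phi(d1) = 0.3807528180; exp(-qT) = 1.0000000000; exp(-rT) = 0.9801986733
Vega = S * exp(-qT) * phi(d1) * sqrt(T) = 43.1000 * 1.0000000000 * 0.3807528180 * 1.4142135624 = 23.207876


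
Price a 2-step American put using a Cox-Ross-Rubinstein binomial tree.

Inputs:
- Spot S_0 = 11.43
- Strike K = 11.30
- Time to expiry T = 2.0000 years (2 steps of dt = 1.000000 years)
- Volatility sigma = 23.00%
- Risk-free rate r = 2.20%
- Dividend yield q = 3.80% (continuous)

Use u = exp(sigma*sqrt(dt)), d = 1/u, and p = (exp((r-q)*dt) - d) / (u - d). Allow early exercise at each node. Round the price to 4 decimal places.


Answer: Price = V(0,0) = 1.3673

Derivation:
dt = T/N = 1.000000
u = exp(sigma*sqrt(dt)) = 1.258600; d = 1/u = 0.794534
p = (exp((r-q)*dt) - d) / (u - d) = 0.408549
Discount per step: exp(-r*dt) = 0.978240
Stock lattice S(k, i) with i counting down-moves:
  k=0: S(0,0) = 11.4300
  k=1: S(1,0) = 14.3858; S(1,1) = 9.0815
  k=2: S(2,0) = 18.1060; S(2,1) = 11.4300; S(2,2) = 7.2156
Terminal payoffs V(N, i) = max(K - S_T, 0):
  V(2,0) = 0.000000; V(2,1) = 0.000000; V(2,2) = 4.084428
Backward induction: V(k, i) = exp(-r*dt) * [p * V(k+1, i) + (1-p) * V(k+1, i+1)]; then take max(V_cont, immediate exercise) for American.
  V(1,0) = exp(-r*dt) * [p*0.000000 + (1-p)*0.000000] = 0.000000; exercise = 0.000000; V(1,0) = max -> 0.000000
  V(1,1) = exp(-r*dt) * [p*0.000000 + (1-p)*4.084428] = 2.363174; exercise = 2.218481; V(1,1) = max -> 2.363174
  V(0,0) = exp(-r*dt) * [p*0.000000 + (1-p)*2.363174] = 1.367289; exercise = 0.000000; V(0,0) = max -> 1.367289


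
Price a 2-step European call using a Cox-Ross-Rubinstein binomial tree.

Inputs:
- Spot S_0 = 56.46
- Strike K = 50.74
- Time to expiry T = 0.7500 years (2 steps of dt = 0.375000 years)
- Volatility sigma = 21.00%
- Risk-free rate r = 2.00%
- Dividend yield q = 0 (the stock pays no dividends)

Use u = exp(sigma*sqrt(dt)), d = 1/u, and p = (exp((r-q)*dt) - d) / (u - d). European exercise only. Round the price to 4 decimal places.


dt = T/N = 0.375000
u = exp(sigma*sqrt(dt)) = 1.137233; d = 1/u = 0.879327
p = (exp((r-q)*dt) - d) / (u - d) = 0.497084
Discount per step: exp(-r*dt) = 0.992528
Stock lattice S(k, i) with i counting down-moves:
  k=0: S(0,0) = 56.4600
  k=1: S(1,0) = 64.2082; S(1,1) = 49.6468
  k=2: S(2,0) = 73.0197; S(2,1) = 56.4600; S(2,2) = 43.6558
Terminal payoffs V(N, i) = max(S_T - K, 0):
  V(2,0) = 22.279669; V(2,1) = 5.720000; V(2,2) = 0.000000
Backward induction: V(k, i) = exp(-r*dt) * [p * V(k+1, i) + (1-p) * V(k+1, i+1)].
  V(1,0) = exp(-r*dt) * [p*22.279669 + (1-p)*5.720000] = 13.847308
  V(1,1) = exp(-r*dt) * [p*5.720000 + (1-p)*0.000000] = 2.822077
  V(0,0) = exp(-r*dt) * [p*13.847308 + (1-p)*2.822077] = 8.240511

Answer: Price = V(0,0) = 8.2405


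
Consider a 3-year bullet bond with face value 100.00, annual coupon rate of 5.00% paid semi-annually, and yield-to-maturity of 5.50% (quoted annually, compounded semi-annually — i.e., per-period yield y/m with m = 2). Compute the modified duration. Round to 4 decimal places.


Answer: Modified duration = 2.7459

Derivation:
Coupon per period c = face * coupon_rate / m = 2.500000
Periods per year m = 2; per-period yield y/m = 0.027500
Number of cashflows N = 6
Cashflows (t years, CF_t, discount factor 1/(1+y/m)^(m*t), PV):
  t = 0.5000: CF_t = 2.500000, DF = 0.973236, PV = 2.433090
  t = 1.0000: CF_t = 2.500000, DF = 0.947188, PV = 2.367971
  t = 1.5000: CF_t = 2.500000, DF = 0.921838, PV = 2.304594
  t = 2.0000: CF_t = 2.500000, DF = 0.897166, PV = 2.242914
  t = 2.5000: CF_t = 2.500000, DF = 0.873154, PV = 2.182885
  t = 3.0000: CF_t = 102.500000, DF = 0.849785, PV = 87.102954
Price P = sum_t PV_t = 98.634408
First compute Macaulay numerator sum_t t * PV_t:
  t * PV_t at t = 0.5000: 1.216545
  t * PV_t at t = 1.0000: 2.367971
  t * PV_t at t = 1.5000: 3.456892
  t * PV_t at t = 2.0000: 4.485829
  t * PV_t at t = 2.5000: 5.457212
  t * PV_t at t = 3.0000: 261.308861
Macaulay duration D = 278.293310 / 98.634408 = 2.821463
Modified duration = D / (1 + y/m) = 2.821463 / (1 + 0.027500) = 2.745949


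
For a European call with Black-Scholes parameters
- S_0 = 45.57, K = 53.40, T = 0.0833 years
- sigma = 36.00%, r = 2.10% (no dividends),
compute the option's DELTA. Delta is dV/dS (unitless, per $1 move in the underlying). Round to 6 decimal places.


d1 = -1.4572733848; d2 = -1.5611756466
phi(d1) = 0.1379641525; exp(-qT) = 1.0000000000; exp(-rT) = 0.9982522291
N(d1) = 0.0725204653
Delta = exp(-qT) * N(d1) = 1.0000000000 * 0.0725204653 = 0.072520

Answer: Delta = 0.072520


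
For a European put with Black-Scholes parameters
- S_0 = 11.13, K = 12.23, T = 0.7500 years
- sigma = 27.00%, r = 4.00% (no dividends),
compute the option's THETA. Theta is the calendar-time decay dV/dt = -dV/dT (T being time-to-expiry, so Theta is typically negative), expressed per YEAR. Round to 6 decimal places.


Answer: Theta = -0.373894

Derivation:
d1 = -0.1578530566; d2 = -0.3916799156
phi(d1) = 0.3940027748; exp(-qT) = 1.0000000000; exp(-rT) = 0.9704455335
Theta = -S*exp(-qT)*phi(d1)*sigma/(2*sqrt(T)) + r*K*exp(-rT)*N(-d2) - q*S*exp(-qT)*N(-d1)
N(-d1) = 0.5627137052; N(-d2) = 0.6523526341; sqrt(T) = 0.8660254038
Term 1 = -11.1300 * 1.0000000000 * 0.3940027748 * 0.2700 / (2 * 0.8660254038) = -0.6835929601
Term 2 = 0.0400 * 12.2300 * 0.9704455335 * 0.6523526341 = 0.3096991649
Term 3 = 0 (no dividend yield, q = 0)
Theta = -0.6835929601 + (0.3096991649) + (0.0000000000) = -0.373894


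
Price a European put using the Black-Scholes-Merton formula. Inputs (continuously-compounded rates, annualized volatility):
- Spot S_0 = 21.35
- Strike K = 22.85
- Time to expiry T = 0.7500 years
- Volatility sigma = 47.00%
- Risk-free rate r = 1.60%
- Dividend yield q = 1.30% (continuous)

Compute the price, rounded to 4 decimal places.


d1 = (ln(S/K) + (r - q + 0.5*sigma^2) * T) / (sigma * sqrt(T)) = 0.04222794
d2 = d1 - sigma * sqrt(T) = -0.36480399
exp(-rT) = 0.98807171; exp(-qT) = 0.99029738
P = K * exp(-rT) * N(-d2) - S_0 * exp(-qT) * N(-d1)
N(-d1) = 0.48315849; N(-d2) = 0.64237114
P = 22.8500 * 0.98807171 * 0.64237114 - 21.3500 * 0.99029738 * 0.48315849 = 4.2877

Answer: Price = 4.2877


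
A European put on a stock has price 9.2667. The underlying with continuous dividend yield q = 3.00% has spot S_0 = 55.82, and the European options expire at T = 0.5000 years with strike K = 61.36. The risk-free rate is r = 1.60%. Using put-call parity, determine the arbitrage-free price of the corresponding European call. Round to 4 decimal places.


Put-call parity: C - P = S_0 * exp(-qT) - K * exp(-rT).
S_0 * exp(-qT) = 55.8200 * 0.98511194 = 54.98894847
K * exp(-rT) = 61.3600 * 0.99203191 = 60.87107829
C = P + S*exp(-qT) - K*exp(-rT)
C = 9.2667 + 54.98894847 - 60.87107829 = 3.3846

Answer: Call price = 3.3846


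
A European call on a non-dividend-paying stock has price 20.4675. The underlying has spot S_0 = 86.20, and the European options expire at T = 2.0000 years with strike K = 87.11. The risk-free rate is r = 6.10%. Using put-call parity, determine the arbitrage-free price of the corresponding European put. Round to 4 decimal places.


Put-call parity: C - P = S_0 * exp(-qT) - K * exp(-rT).
S_0 * exp(-qT) = 86.2000 * 1.00000000 = 86.20000000
K * exp(-rT) = 87.1100 * 0.88514837 = 77.10527438
P = C - S*exp(-qT) + K*exp(-rT)
P = 20.4675 - 86.20000000 + 77.10527438 = 11.3728

Answer: Put price = 11.3728


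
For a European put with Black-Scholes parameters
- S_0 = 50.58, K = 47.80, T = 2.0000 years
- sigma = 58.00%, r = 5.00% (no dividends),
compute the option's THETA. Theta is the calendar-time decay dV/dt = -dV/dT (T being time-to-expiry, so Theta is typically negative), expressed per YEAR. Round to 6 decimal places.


Answer: Theta = -2.185253

Derivation:
d1 = 0.6009561572; d2 = -0.2192877090
phi(d1) = 0.3330333364; exp(-qT) = 1.0000000000; exp(-rT) = 0.9048374180
Theta = -S*exp(-qT)*phi(d1)*sigma/(2*sqrt(T)) + r*K*exp(-rT)*N(-d2) - q*S*exp(-qT)*N(-d1)
N(-d1) = 0.2739345941; N(-d2) = 0.5867870322; sqrt(T) = 1.4142135624
Term 1 = -50.5800 * 1.0000000000 * 0.3330333364 * 0.5800 / (2 * 1.4142135624) = -3.4542163326
Term 2 = 0.0500 * 47.8000 * 0.9048374180 * 0.5867870322 = 1.2689630029
Term 3 = 0 (no dividend yield, q = 0)
Theta = -3.4542163326 + (1.2689630029) + (0.0000000000) = -2.185253


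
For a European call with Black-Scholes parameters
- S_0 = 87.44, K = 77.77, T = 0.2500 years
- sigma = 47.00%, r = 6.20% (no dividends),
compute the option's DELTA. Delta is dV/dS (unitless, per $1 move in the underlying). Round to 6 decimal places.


Answer: Delta = 0.752434

Derivation:
d1 = 0.6821684730; d2 = 0.4471684730
phi(d1) = 0.3161256727; exp(-qT) = 1.0000000000; exp(-rT) = 0.9846195068
N(d1) = 0.7524337863
Delta = exp(-qT) * N(d1) = 1.0000000000 * 0.7524337863 = 0.752434


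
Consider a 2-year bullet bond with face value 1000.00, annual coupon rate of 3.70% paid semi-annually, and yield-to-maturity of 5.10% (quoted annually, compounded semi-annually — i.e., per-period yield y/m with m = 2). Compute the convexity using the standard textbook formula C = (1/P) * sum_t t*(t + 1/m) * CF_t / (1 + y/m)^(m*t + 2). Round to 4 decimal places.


Answer: Convexity = 4.5815

Derivation:
Coupon per period c = face * coupon_rate / m = 18.500000
Periods per year m = 2; per-period yield y/m = 0.025500
Number of cashflows N = 4
Cashflows (t years, CF_t, discount factor 1/(1+y/m)^(m*t), PV):
  t = 0.5000: CF_t = 18.500000, DF = 0.975134, PV = 18.039980
  t = 1.0000: CF_t = 18.500000, DF = 0.950886, PV = 17.591400
  t = 1.5000: CF_t = 18.500000, DF = 0.927242, PV = 17.153973
  t = 2.0000: CF_t = 1018.500000, DF = 0.904185, PV = 920.912514
Price P = sum_t PV_t = 973.697868
Convexity numerator sum_t t*(t + 1/m) * CF_t / (1+y/m)^(m*t + 2):
  t = 0.5000: term = 8.576987
  t = 1.0000: term = 25.091136
  t = 1.5000: term = 48.934444
  t = 2.0000: term = 4378.416275
Convexity = (1/P) * sum = 4461.018842 / 973.697868 = 4.581523
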